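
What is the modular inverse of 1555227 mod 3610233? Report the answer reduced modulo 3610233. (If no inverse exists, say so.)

no inverse exists

Compute gcd(1555227, 3610233):
3610233 = 2·1555227 + 499779
1555227 = 3·499779 + 55890
499779 = 8·55890 + 52659
55890 = 1·52659 + 3231
52659 = 16·3231 + 963
3231 = 3·963 + 342
963 = 2·342 + 279
342 = 1·279 + 63
279 = 4·63 + 27
63 = 2·27 + 9
27 = 3·9 + 0
gcd(1555227, 3610233) = 9 ≠ 1, so 1555227 has no multiplicative inverse modulo 3610233.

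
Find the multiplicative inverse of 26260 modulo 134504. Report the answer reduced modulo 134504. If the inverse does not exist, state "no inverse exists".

Euclidean algorithm on 134504, 26260:
134504 = 5*26260 + 3204
26260 = 8*3204 + 628
3204 = 5*628 + 64
628 = 9*64 + 52
64 = 1*52 + 12
52 = 4*12 + 4
12 = 3*4 + 0
The gcd is 4, not 1, hence no inverse exists.

no inverse exists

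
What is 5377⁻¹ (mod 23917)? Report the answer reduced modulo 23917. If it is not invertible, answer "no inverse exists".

gcd(23917, 5377) by repeated division:
23917 = 4·5377 + 2409
5377 = 2·2409 + 559
2409 = 4·559 + 173
559 = 3·173 + 40
173 = 4·40 + 13
40 = 3·13 + 1
13 = 13·1 + 0
The gcd is 1. Working backward:
1 = 40 − 3·13
1 = −3·173 + 13·40
1 = 13·559 − 42·173
1 = −42·2409 + 181·559
1 = 181·5377 − 404·2409
1 = −404·23917 + 1797·5377
So 5377·1797 ≡ 1 (mod 23917).

1797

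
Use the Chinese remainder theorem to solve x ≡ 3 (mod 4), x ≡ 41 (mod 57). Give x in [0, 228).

155

Write x = 3 + 4·k. Then 4·k ≡ 41 − 3 ≡ 38 (mod 57).
Need 4⁻¹ mod 57. Extended Euclid on (57, 4):
57 = 14×4 + 1
4 = 4×1 + 0
Back-substitute:
1 = 57 − 14·4
4⁻¹ ≡ 43 (mod 57), so k ≡ 43·38 ≡ 38 (mod 57).
x = 3 + 4·38 = 155.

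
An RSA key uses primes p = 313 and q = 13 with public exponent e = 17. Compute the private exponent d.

φ(n) = (p−1)(q−1) = 312·12 = 3744.
Need d with 17·d ≡ 1 (mod 3744). Apply the extended Euclidean algorithm:
3744 = 220×17 + 4
17 = 4×4 + 1
4 = 4×1 + 0
Back-substitute:
1 = 17 − 4·4
1 = −4·3744 + 881·17
So 17·881 ≡ 1 (mod 3744), hence d = 881.

881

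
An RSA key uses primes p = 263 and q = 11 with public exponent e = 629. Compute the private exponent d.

φ(n) = (p−1)(q−1) = 262·10 = 2620.
Need d with 629·d ≡ 1 (mod 2620). Apply the extended Euclidean algorithm:
2620 = 4·629 + 104
629 = 6·104 + 5
104 = 20·5 + 4
5 = 1·4 + 1
4 = 4·1 + 0
Back-substitute:
1 = 5 − 4
1 = −104 + 21·5
1 = 21·629 − 127·104
1 = −127·2620 + 529·629
So 629·529 ≡ 1 (mod 2620), hence d = 529.

529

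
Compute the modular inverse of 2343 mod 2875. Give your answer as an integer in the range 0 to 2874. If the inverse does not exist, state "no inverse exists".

Run Euclid on (2875, 2343):
2875 = 1*2343 + 532
2343 = 4*532 + 215
532 = 2*215 + 102
215 = 2*102 + 11
102 = 9*11 + 3
11 = 3*3 + 2
3 = 1*2 + 1
2 = 2*1 + 0
gcd = 1, so the inverse exists. Back-substitute:
1 = 3 − 2
1 = −11 + 4·3
1 = 4·102 − 37·11
1 = −37·215 + 78·102
1 = 78·532 − 193·215
1 = −193·2343 + 850·532
1 = 850·2875 − 1043·2343
Hence 2343⁻¹ ≡ -1043 ≡ 1832 (mod 2875).

1832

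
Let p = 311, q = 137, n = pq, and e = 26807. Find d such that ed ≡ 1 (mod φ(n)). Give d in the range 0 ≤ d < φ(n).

φ(n) = (p−1)(q−1) = 310·136 = 42160.
Need d with 26807·d ≡ 1 (mod 42160). Apply the extended Euclidean algorithm:
42160 = 1×26807 + 15353
26807 = 1×15353 + 11454
15353 = 1×11454 + 3899
11454 = 2×3899 + 3656
3899 = 1×3656 + 243
3656 = 15×243 + 11
243 = 22×11 + 1
11 = 11×1 + 0
Back-substitute:
1 = 243 − 22·11
1 = −22·3656 + 331·243
1 = 331·3899 − 353·3656
1 = −353·11454 + 1037·3899
1 = 1037·15353 − 1390·11454
1 = −1390·26807 + 2427·15353
1 = 2427·42160 − 3817·26807
So 26807·(-3817) ≡ 1 (mod 42160), hence d ≡ -3817 ≡ 38343 (mod 42160).

38343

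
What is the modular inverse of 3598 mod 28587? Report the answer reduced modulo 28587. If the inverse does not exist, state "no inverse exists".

18139

Extended Euclidean algorithm:
28587 = 7·3598 + 3401
3598 = 1·3401 + 197
3401 = 17·197 + 52
197 = 3·52 + 41
52 = 1·41 + 11
41 = 3·11 + 8
11 = 1·8 + 3
8 = 2·3 + 2
3 = 1·2 + 1
2 = 2·1 + 0
Since gcd(3598, 28587) = 1, back-substitute to write 1 as a combination:
1 = 3 − 2
1 = −8 + 3·3
1 = 3·11 − 4·8
1 = −4·41 + 15·11
1 = 15·52 − 19·41
1 = −19·197 + 72·52
1 = 72·3401 − 1243·197
1 = −1243·3598 + 1315·3401
1 = 1315·28587 − 10448·3598
Hence 3598⁻¹ ≡ -10448 ≡ 18139 (mod 28587).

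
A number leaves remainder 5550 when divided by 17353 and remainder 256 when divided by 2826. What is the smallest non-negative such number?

Write x = 5550 + 17353·k. Then 17353·k ≡ 256 − 5550 ≡ 358 (mod 2826).
Need 17353⁻¹ mod 2826. Extended Euclid on (2826, 397):
2826 = 7*397 + 47
397 = 8*47 + 21
47 = 2*21 + 5
21 = 4*5 + 1
5 = 5*1 + 0
Back-substitute:
1 = 21 − 4·5
1 = −4·47 + 9·21
1 = 9·397 − 76·47
1 = −76·2826 + 541·397
17353⁻¹ ≡ 541 (mod 2826), so k ≡ 541·358 ≡ 1510 (mod 2826).
x = 5550 + 17353·1510 = 26208580.

26208580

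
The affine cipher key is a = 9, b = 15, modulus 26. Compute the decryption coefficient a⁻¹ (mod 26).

Run Euclid on (26, 9):
26 = 2·9 + 8
9 = 1·8 + 1
8 = 8·1 + 0
Since gcd(9, 26) = 1, back-substitute to write 1 as a combination:
1 = 9 − 8
1 = −26 + 3·9
So 9·3 ≡ 1 (mod 26).

3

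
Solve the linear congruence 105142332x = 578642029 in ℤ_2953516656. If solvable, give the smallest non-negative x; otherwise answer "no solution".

no solution

gcd(105142332, 2953516656):
2953516656 = 28×105142332 + 9531360
105142332 = 11×9531360 + 297372
9531360 = 32×297372 + 15456
297372 = 19×15456 + 3708
15456 = 4×3708 + 624
3708 = 5×624 + 588
624 = 1×588 + 36
588 = 16×36 + 12
36 = 3×12 + 0
gcd = 12, but 12 ∤ 578642029, so the congruence has no solution.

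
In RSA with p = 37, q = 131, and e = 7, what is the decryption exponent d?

3343

φ(n) = (p−1)(q−1) = 36·130 = 4680.
Need d with 7·d ≡ 1 (mod 4680). Apply the extended Euclidean algorithm:
4680 = 668*7 + 4
7 = 1*4 + 3
4 = 1*3 + 1
3 = 3*1 + 0
Back-substitute:
1 = 4 − 3
1 = −7 + 2·4
1 = 2·4680 − 1337·7
So 7·(-1337) ≡ 1 (mod 4680), hence d ≡ -1337 ≡ 3343 (mod 4680).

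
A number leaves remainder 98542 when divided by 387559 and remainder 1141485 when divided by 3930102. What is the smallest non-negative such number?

Write x = 98542 + 387559·k. Then 387559·k ≡ 1141485 − 98542 ≡ 1042943 (mod 3930102).
Need 387559⁻¹ mod 3930102. Extended Euclid on (3930102, 387559):
3930102 = 10×387559 + 54512
387559 = 7×54512 + 5975
54512 = 9×5975 + 737
5975 = 8×737 + 79
737 = 9×79 + 26
79 = 3×26 + 1
26 = 26×1 + 0
Back-substitute:
1 = 79 − 3·26
1 = −3·737 + 28·79
1 = 28·5975 − 227·737
1 = −227·54512 + 2071·5975
1 = 2071·387559 − 14724·54512
1 = −14724·3930102 + 149311·387559
387559⁻¹ ≡ 149311 (mod 3930102), so k ≡ 149311·1042943 ≡ 430727 (mod 3930102).
x = 98542 + 387559·430727 = 166932223935.

166932223935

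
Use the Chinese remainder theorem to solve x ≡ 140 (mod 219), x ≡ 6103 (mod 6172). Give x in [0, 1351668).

Write x = 140 + 219·k. Then 219·k ≡ 6103 − 140 ≡ 5963 (mod 6172).
Need 219⁻¹ mod 6172. Extended Euclid on (6172, 219):
6172 = 28*219 + 40
219 = 5*40 + 19
40 = 2*19 + 2
19 = 9*2 + 1
2 = 2*1 + 0
Back-substitute:
1 = 19 − 9·2
1 = −9·40 + 19·19
1 = 19·219 − 104·40
1 = −104·6172 + 2931·219
219⁻¹ ≡ 2931 (mod 6172), so k ≡ 2931·5963 ≡ 4621 (mod 6172).
x = 140 + 219·4621 = 1012139.

1012139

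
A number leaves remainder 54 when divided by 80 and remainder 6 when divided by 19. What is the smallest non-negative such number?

614

Write x = 54 + 80·k. Then 80·k ≡ 6 − 54 ≡ 9 (mod 19).
Need 80⁻¹ mod 19. Extended Euclid on (19, 4):
19 = 4×4 + 3
4 = 1×3 + 1
3 = 3×1 + 0
Back-substitute:
1 = 4 − 3
1 = −19 + 5·4
80⁻¹ ≡ 5 (mod 19), so k ≡ 5·9 ≡ 7 (mod 19).
x = 54 + 80·7 = 614.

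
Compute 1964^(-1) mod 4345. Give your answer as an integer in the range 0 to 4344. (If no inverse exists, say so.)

gcd(4345, 1964) by repeated division:
4345 = 2·1964 + 417
1964 = 4·417 + 296
417 = 1·296 + 121
296 = 2·121 + 54
121 = 2·54 + 13
54 = 4·13 + 2
13 = 6·2 + 1
2 = 2·1 + 0
gcd = 1, so the inverse exists. Back-substitute:
1 = 13 − 6·2
1 = −6·54 + 25·13
1 = 25·121 − 56·54
1 = −56·296 + 137·121
1 = 137·417 − 193·296
1 = −193·1964 + 909·417
1 = 909·4345 − 2011·1964
Hence 1964⁻¹ ≡ -2011 ≡ 2334 (mod 4345).

2334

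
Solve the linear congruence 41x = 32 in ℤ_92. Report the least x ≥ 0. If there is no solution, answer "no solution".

12

First find gcd(41, 92):
92 = 2·41 + 10
41 = 4·10 + 1
10 = 10·1 + 0
gcd = 1, so a unique solution mod 92 exists.
Back-substitute for the Bézout coefficients:
1 = 41 − 4·10
1 = −4·92 + 9·41
So 41·(9) ≡ 1 (mod 92), giving 41⁻¹ ≡ 9.
x ≡ 41⁻¹·32 ≡ 9·32 ≡ 12 (mod 92).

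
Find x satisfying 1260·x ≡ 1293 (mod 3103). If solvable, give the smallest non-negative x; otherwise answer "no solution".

First find gcd(1260, 3103):
3103 = 2×1260 + 583
1260 = 2×583 + 94
583 = 6×94 + 19
94 = 4×19 + 18
19 = 1×18 + 1
18 = 18×1 + 0
gcd = 1, so a unique solution mod 3103 exists.
Back-substitute for the Bézout coefficients:
1 = 19 − 18
1 = −94 + 5·19
1 = 5·583 − 31·94
1 = −31·1260 + 67·583
1 = 67·3103 − 165·1260
So 1260·(-165) ≡ 1 (mod 3103), giving 1260⁻¹ ≡ 2938.
x ≡ 1260⁻¹·1293 ≡ 2938·1293 ≡ 762 (mod 3103).

762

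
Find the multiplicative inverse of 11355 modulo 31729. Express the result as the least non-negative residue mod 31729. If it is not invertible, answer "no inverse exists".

Apply the Euclidean algorithm to 31729 and 11355:
31729 = 2*11355 + 9019
11355 = 1*9019 + 2336
9019 = 3*2336 + 2011
2336 = 1*2011 + 325
2011 = 6*325 + 61
325 = 5*61 + 20
61 = 3*20 + 1
20 = 20*1 + 0
Since gcd(11355, 31729) = 1, back-substitute to write 1 as a combination:
1 = 61 − 3·20
1 = −3·325 + 16·61
1 = 16·2011 − 99·325
1 = −99·2336 + 115·2011
1 = 115·9019 − 444·2336
1 = −444·11355 + 559·9019
1 = 559·31729 − 1562·11355
Hence 11355⁻¹ ≡ -1562 ≡ 30167 (mod 31729).

30167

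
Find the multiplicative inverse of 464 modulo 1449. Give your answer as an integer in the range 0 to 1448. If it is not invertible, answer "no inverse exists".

Extended Euclidean algorithm:
1449 = 3·464 + 57
464 = 8·57 + 8
57 = 7·8 + 1
8 = 8·1 + 0
The gcd is 1. Working backward:
1 = 57 − 7·8
1 = −7·464 + 57·57
1 = 57·1449 − 178·464
So 464·(-178) ≡ 1 (mod 1449), and -178 ≡ 1271 (mod 1449).

1271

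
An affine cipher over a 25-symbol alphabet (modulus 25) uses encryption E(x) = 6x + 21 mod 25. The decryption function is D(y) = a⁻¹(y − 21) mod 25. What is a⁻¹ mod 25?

21

Run Euclid on (25, 6):
25 = 4×6 + 1
6 = 6×1 + 0
Since gcd(6, 25) = 1, back-substitute to write 1 as a combination:
1 = 25 − 4·6
Thus 6·(-4) ≡ 1 (mod 25); reducing, -4 mod 25 = 21.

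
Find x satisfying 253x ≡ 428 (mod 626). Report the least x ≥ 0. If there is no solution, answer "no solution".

First find gcd(253, 626):
626 = 2*253 + 120
253 = 2*120 + 13
120 = 9*13 + 3
13 = 4*3 + 1
3 = 3*1 + 0
gcd = 1, so a unique solution mod 626 exists.
Back-substitute for the Bézout coefficients:
1 = 13 − 4·3
1 = −4·120 + 37·13
1 = 37·253 − 78·120
1 = −78·626 + 193·253
So 253·(193) ≡ 1 (mod 626), giving 253⁻¹ ≡ 193.
x ≡ 253⁻¹·428 ≡ 193·428 ≡ 598 (mod 626).

598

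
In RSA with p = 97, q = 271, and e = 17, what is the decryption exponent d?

φ(n) = (p−1)(q−1) = 96·270 = 25920.
Need d with 17·d ≡ 1 (mod 25920). Apply the extended Euclidean algorithm:
25920 = 1524*17 + 12
17 = 1*12 + 5
12 = 2*5 + 2
5 = 2*2 + 1
2 = 2*1 + 0
Back-substitute:
1 = 5 − 2·2
1 = −2·12 + 5·5
1 = 5·17 − 7·12
1 = −7·25920 + 10673·17
So 17·10673 ≡ 1 (mod 25920), hence d = 10673.

10673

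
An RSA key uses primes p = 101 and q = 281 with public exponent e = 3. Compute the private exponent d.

φ(n) = (p−1)(q−1) = 100·280 = 28000.
Need d with 3·d ≡ 1 (mod 28000). Apply the extended Euclidean algorithm:
28000 = 9333×3 + 1
3 = 3×1 + 0
Back-substitute:
1 = 28000 − 9333·3
So 3·(-9333) ≡ 1 (mod 28000), hence d ≡ -9333 ≡ 18667 (mod 28000).

18667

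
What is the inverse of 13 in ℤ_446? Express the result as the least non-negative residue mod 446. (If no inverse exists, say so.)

103

gcd(446, 13) by repeated division:
446 = 34*13 + 4
13 = 3*4 + 1
4 = 4*1 + 0
The gcd is 1. Working backward:
1 = 13 − 3·4
1 = −3·446 + 103·13
So 13·103 ≡ 1 (mod 446).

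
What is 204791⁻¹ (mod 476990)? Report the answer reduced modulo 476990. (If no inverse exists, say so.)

403221

gcd(476990, 204791) by repeated division:
476990 = 2*204791 + 67408
204791 = 3*67408 + 2567
67408 = 26*2567 + 666
2567 = 3*666 + 569
666 = 1*569 + 97
569 = 5*97 + 84
97 = 1*84 + 13
84 = 6*13 + 6
13 = 2*6 + 1
6 = 6*1 + 0
Since gcd(204791, 476990) = 1, back-substitute to write 1 as a combination:
1 = 13 − 2·6
1 = −2·84 + 13·13
1 = 13·97 − 15·84
1 = −15·569 + 88·97
1 = 88·666 − 103·569
1 = −103·2567 + 397·666
1 = 397·67408 − 10425·2567
1 = −10425·204791 + 31672·67408
1 = 31672·476990 − 73769·204791
So 204791·(-73769) ≡ 1 (mod 476990), and -73769 ≡ 403221 (mod 476990).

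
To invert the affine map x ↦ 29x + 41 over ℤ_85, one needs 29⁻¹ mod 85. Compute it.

44

Apply the Euclidean algorithm to 85 and 29:
85 = 2*29 + 27
29 = 1*27 + 2
27 = 13*2 + 1
2 = 2*1 + 0
Since gcd(29, 85) = 1, back-substitute to write 1 as a combination:
1 = 27 − 13·2
1 = −13·29 + 14·27
1 = 14·85 − 41·29
Hence 29⁻¹ ≡ -41 ≡ 44 (mod 85).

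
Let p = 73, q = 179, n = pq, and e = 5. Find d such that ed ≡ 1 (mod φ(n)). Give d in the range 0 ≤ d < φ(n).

φ(n) = (p−1)(q−1) = 72·178 = 12816.
Need d with 5·d ≡ 1 (mod 12816). Apply the extended Euclidean algorithm:
12816 = 2563·5 + 1
5 = 5·1 + 0
Back-substitute:
1 = 12816 − 2563·5
So 5·(-2563) ≡ 1 (mod 12816), hence d ≡ -2563 ≡ 10253 (mod 12816).

10253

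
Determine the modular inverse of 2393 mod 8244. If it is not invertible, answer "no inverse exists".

5705

Extended Euclidean algorithm:
8244 = 3×2393 + 1065
2393 = 2×1065 + 263
1065 = 4×263 + 13
263 = 20×13 + 3
13 = 4×3 + 1
3 = 3×1 + 0
The gcd is 1. Working backward:
1 = 13 − 4·3
1 = −4·263 + 81·13
1 = 81·1065 − 328·263
1 = −328·2393 + 737·1065
1 = 737·8244 − 2539·2393
So 2393·(-2539) ≡ 1 (mod 8244), and -2539 ≡ 5705 (mod 8244).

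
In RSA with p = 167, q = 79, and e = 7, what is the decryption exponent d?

7399

φ(n) = (p−1)(q−1) = 166·78 = 12948.
Need d with 7·d ≡ 1 (mod 12948). Apply the extended Euclidean algorithm:
12948 = 1849×7 + 5
7 = 1×5 + 2
5 = 2×2 + 1
2 = 2×1 + 0
Back-substitute:
1 = 5 − 2·2
1 = −2·7 + 3·5
1 = 3·12948 − 5549·7
So 7·(-5549) ≡ 1 (mod 12948), hence d ≡ -5549 ≡ 7399 (mod 12948).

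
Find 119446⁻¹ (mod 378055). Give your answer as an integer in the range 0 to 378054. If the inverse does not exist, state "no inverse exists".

127891

Run Euclid on (378055, 119446):
378055 = 3*119446 + 19717
119446 = 6*19717 + 1144
19717 = 17*1144 + 269
1144 = 4*269 + 68
269 = 3*68 + 65
68 = 1*65 + 3
65 = 21*3 + 2
3 = 1*2 + 1
2 = 2*1 + 0
The gcd is 1. Working backward:
1 = 3 − 2
1 = −65 + 22·3
1 = 22·68 − 23·65
1 = −23·269 + 91·68
1 = 91·1144 − 387·269
1 = −387·19717 + 6670·1144
1 = 6670·119446 − 40407·19717
1 = −40407·378055 + 127891·119446
So 119446·127891 ≡ 1 (mod 378055).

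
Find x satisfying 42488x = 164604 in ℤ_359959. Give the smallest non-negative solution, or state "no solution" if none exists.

First find gcd(42488, 359959):
359959 = 8*42488 + 20055
42488 = 2*20055 + 2378
20055 = 8*2378 + 1031
2378 = 2*1031 + 316
1031 = 3*316 + 83
316 = 3*83 + 67
83 = 1*67 + 16
67 = 4*16 + 3
16 = 5*3 + 1
3 = 3*1 + 0
gcd = 1, so a unique solution mod 359959 exists.
Back-substitute for the Bézout coefficients:
1 = 16 − 5·3
1 = −5·67 + 21·16
1 = 21·83 − 26·67
1 = −26·316 + 99·83
1 = 99·1031 − 323·316
1 = −323·2378 + 745·1031
1 = 745·20055 − 6283·2378
1 = −6283·42488 + 13311·20055
1 = 13311·359959 − 112771·42488
So 42488·(-112771) ≡ 1 (mod 359959), giving 42488⁻¹ ≡ 247188.
x ≡ 42488⁻¹·164604 ≡ 247188·164604 ≡ 167987 (mod 359959).

167987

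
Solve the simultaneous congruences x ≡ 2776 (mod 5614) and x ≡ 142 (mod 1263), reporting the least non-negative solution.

6183790

Write x = 2776 + 5614·k. Then 5614·k ≡ 142 − 2776 ≡ 1155 (mod 1263).
Need 5614⁻¹ mod 1263. Extended Euclid on (1263, 562):
1263 = 2*562 + 139
562 = 4*139 + 6
139 = 23*6 + 1
6 = 6*1 + 0
Back-substitute:
1 = 139 − 23·6
1 = −23·562 + 93·139
1 = 93·1263 − 209·562
5614⁻¹ ≡ 1054 (mod 1263), so k ≡ 1054·1155 ≡ 1101 (mod 1263).
x = 2776 + 5614·1101 = 6183790.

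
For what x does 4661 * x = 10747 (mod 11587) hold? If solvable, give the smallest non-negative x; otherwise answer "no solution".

2533

First find gcd(4661, 11587):
11587 = 2*4661 + 2265
4661 = 2*2265 + 131
2265 = 17*131 + 38
131 = 3*38 + 17
38 = 2*17 + 4
17 = 4*4 + 1
4 = 4*1 + 0
gcd = 1, so a unique solution mod 11587 exists.
Back-substitute for the Bézout coefficients:
1 = 17 − 4·4
1 = −4·38 + 9·17
1 = 9·131 − 31·38
1 = −31·2265 + 536·131
1 = 536·4661 − 1103·2265
1 = −1103·11587 + 2742·4661
So 4661·(2742) ≡ 1 (mod 11587), giving 4661⁻¹ ≡ 2742.
x ≡ 4661⁻¹·10747 ≡ 2742·10747 ≡ 2533 (mod 11587).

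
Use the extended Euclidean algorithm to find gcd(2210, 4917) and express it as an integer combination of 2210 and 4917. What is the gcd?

1

Repeated division:
4917 = 2×2210 + 497
2210 = 4×497 + 222
497 = 2×222 + 53
222 = 4×53 + 10
53 = 5×10 + 3
10 = 3×3 + 1
3 = 3×1 + 0
gcd(2210, 4917) = 1.
Working backward:
1 = 10 − 3·3
1 = −3·53 + 16·10
1 = 16·222 − 67·53
1 = −67·497 + 150·222
1 = 150·2210 − 667·497
1 = −667·4917 + 1484·2210
So 1 = (-667)·4917 + (1484)·2210.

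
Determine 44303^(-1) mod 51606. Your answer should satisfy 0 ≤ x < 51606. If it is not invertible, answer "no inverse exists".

Run Euclid on (51606, 44303):
51606 = 1×44303 + 7303
44303 = 6×7303 + 485
7303 = 15×485 + 28
485 = 17×28 + 9
28 = 3×9 + 1
9 = 9×1 + 0
Since gcd(44303, 51606) = 1, back-substitute to write 1 as a combination:
1 = 28 − 3·9
1 = −3·485 + 52·28
1 = 52·7303 − 783·485
1 = −783·44303 + 4750·7303
1 = 4750·51606 − 5533·44303
So 44303·(-5533) ≡ 1 (mod 51606), and -5533 ≡ 46073 (mod 51606).

46073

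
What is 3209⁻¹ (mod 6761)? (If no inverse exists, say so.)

gcd(6761, 3209) by repeated division:
6761 = 2*3209 + 343
3209 = 9*343 + 122
343 = 2*122 + 99
122 = 1*99 + 23
99 = 4*23 + 7
23 = 3*7 + 2
7 = 3*2 + 1
2 = 2*1 + 0
gcd = 1, so the inverse exists. Back-substitute:
1 = 7 − 3·2
1 = −3·23 + 10·7
1 = 10·99 − 43·23
1 = −43·122 + 53·99
1 = 53·343 − 149·122
1 = −149·3209 + 1394·343
1 = 1394·6761 − 2937·3209
Thus 3209·(-2937) ≡ 1 (mod 6761); reducing, -2937 mod 6761 = 3824.

3824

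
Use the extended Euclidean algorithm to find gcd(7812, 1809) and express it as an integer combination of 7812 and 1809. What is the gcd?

Repeated division:
7812 = 4*1809 + 576
1809 = 3*576 + 81
576 = 7*81 + 9
81 = 9*9 + 0
gcd(7812, 1809) = 9.
Back-substituting:
9 = 576 − 7·81
9 = −7·1809 + 22·576
9 = 22·7812 − 95·1809
So 9 = (22)·7812 + (-95)·1809.

9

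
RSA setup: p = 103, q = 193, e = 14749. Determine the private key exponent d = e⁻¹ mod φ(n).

11317

φ(n) = (p−1)(q−1) = 102·192 = 19584.
Need d with 14749·d ≡ 1 (mod 19584). Apply the extended Euclidean algorithm:
19584 = 1×14749 + 4835
14749 = 3×4835 + 244
4835 = 19×244 + 199
244 = 1×199 + 45
199 = 4×45 + 19
45 = 2×19 + 7
19 = 2×7 + 5
7 = 1×5 + 2
5 = 2×2 + 1
2 = 2×1 + 0
Back-substitute:
1 = 5 − 2·2
1 = −2·7 + 3·5
1 = 3·19 − 8·7
1 = −8·45 + 19·19
1 = 19·199 − 84·45
1 = −84·244 + 103·199
1 = 103·4835 − 2041·244
1 = −2041·14749 + 6226·4835
1 = 6226·19584 − 8267·14749
So 14749·(-8267) ≡ 1 (mod 19584), hence d ≡ -8267 ≡ 11317 (mod 19584).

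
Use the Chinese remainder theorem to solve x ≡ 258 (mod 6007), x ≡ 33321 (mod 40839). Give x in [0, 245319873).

Write x = 258 + 6007·k. Then 6007·k ≡ 33321 − 258 ≡ 33063 (mod 40839).
Need 6007⁻¹ mod 40839. Extended Euclid on (40839, 6007):
40839 = 6*6007 + 4797
6007 = 1*4797 + 1210
4797 = 3*1210 + 1167
1210 = 1*1167 + 43
1167 = 27*43 + 6
43 = 7*6 + 1
6 = 6*1 + 0
Back-substitute:
1 = 43 − 7·6
1 = −7·1167 + 190·43
1 = 190·1210 − 197·1167
1 = −197·4797 + 781·1210
1 = 781·6007 − 978·4797
1 = −978·40839 + 6649·6007
6007⁻¹ ≡ 6649 (mod 40839), so k ≡ 6649·33063 ≡ 40389 (mod 40839).
x = 258 + 6007·40389 = 242616981.

242616981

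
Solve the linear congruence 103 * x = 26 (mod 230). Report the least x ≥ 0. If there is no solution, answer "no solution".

132

First find gcd(103, 230):
230 = 2*103 + 24
103 = 4*24 + 7
24 = 3*7 + 3
7 = 2*3 + 1
3 = 3*1 + 0
gcd = 1, so a unique solution mod 230 exists.
Back-substitute for the Bézout coefficients:
1 = 7 − 2·3
1 = −2·24 + 7·7
1 = 7·103 − 30·24
1 = −30·230 + 67·103
So 103·(67) ≡ 1 (mod 230), giving 103⁻¹ ≡ 67.
x ≡ 103⁻¹·26 ≡ 67·26 ≡ 132 (mod 230).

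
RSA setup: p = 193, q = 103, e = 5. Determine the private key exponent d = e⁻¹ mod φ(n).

3917

φ(n) = (p−1)(q−1) = 192·102 = 19584.
Need d with 5·d ≡ 1 (mod 19584). Apply the extended Euclidean algorithm:
19584 = 3916·5 + 4
5 = 1·4 + 1
4 = 4·1 + 0
Back-substitute:
1 = 5 − 4
1 = −19584 + 3917·5
So 5·3917 ≡ 1 (mod 19584), hence d = 3917.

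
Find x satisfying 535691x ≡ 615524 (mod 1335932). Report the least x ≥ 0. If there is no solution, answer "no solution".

89448

First find gcd(535691, 1335932):
1335932 = 2*535691 + 264550
535691 = 2*264550 + 6591
264550 = 40*6591 + 910
6591 = 7*910 + 221
910 = 4*221 + 26
221 = 8*26 + 13
26 = 2*13 + 0
gcd = 13 and 13 | 615524, so solutions exist. Divide through by 13: 41207x ≡ 47348 (mod 102764).
Now find 41207⁻¹ mod 102764:
102764 = 2·41207 + 20350
41207 = 2·20350 + 507
20350 = 40·507 + 70
507 = 7·70 + 17
70 = 4·17 + 2
17 = 8·2 + 1
2 = 2·1 + 0
Back-substitute:
1 = 17 − 8·2
1 = −8·70 + 33·17
1 = 33·507 − 239·70
1 = −239·20350 + 9593·507
1 = 9593·41207 − 19425·20350
1 = −19425·102764 + 48443·41207
So 41207⁻¹ ≡ 48443 (mod 102764).
Then x ≡ 48443·47348 ≡ 89448 (mod 102764); the smallest non-negative solution is x = 89448.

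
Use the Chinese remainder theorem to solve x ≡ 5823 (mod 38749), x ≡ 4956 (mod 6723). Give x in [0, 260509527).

254470506

Write x = 5823 + 38749·k. Then 38749·k ≡ 4956 − 5823 ≡ 5856 (mod 6723).
Need 38749⁻¹ mod 6723. Extended Euclid on (6723, 5134):
6723 = 1·5134 + 1589
5134 = 3·1589 + 367
1589 = 4·367 + 121
367 = 3·121 + 4
121 = 30·4 + 1
4 = 4·1 + 0
Back-substitute:
1 = 121 − 30·4
1 = −30·367 + 91·121
1 = 91·1589 − 394·367
1 = −394·5134 + 1273·1589
1 = 1273·6723 − 1667·5134
38749⁻¹ ≡ 5056 (mod 6723), so k ≡ 5056·5856 ≡ 6567 (mod 6723).
x = 5823 + 38749·6567 = 254470506.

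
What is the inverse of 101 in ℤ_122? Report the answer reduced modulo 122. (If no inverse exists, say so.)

29

Extended Euclidean algorithm:
122 = 1·101 + 21
101 = 4·21 + 17
21 = 1·17 + 4
17 = 4·4 + 1
4 = 4·1 + 0
The gcd is 1. Working backward:
1 = 17 − 4·4
1 = −4·21 + 5·17
1 = 5·101 − 24·21
1 = −24·122 + 29·101
So 101·29 ≡ 1 (mod 122).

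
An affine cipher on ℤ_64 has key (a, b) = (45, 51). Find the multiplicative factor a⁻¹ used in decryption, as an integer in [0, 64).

37

Apply the Euclidean algorithm to 64 and 45:
64 = 1*45 + 19
45 = 2*19 + 7
19 = 2*7 + 5
7 = 1*5 + 2
5 = 2*2 + 1
2 = 2*1 + 0
The gcd is 1. Working backward:
1 = 5 − 2·2
1 = −2·7 + 3·5
1 = 3·19 − 8·7
1 = −8·45 + 19·19
1 = 19·64 − 27·45
So 45·(-27) ≡ 1 (mod 64), and -27 ≡ 37 (mod 64).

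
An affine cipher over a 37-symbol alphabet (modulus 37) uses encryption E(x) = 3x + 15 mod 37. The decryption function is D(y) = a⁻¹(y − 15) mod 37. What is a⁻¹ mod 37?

25

Extended Euclidean algorithm:
37 = 12·3 + 1
3 = 3·1 + 0
The gcd is 1. Working backward:
1 = 37 − 12·3
Thus 3·(-12) ≡ 1 (mod 37); reducing, -12 mod 37 = 25.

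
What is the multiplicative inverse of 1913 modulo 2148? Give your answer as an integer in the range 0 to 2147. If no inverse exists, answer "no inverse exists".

Apply the Euclidean algorithm to 2148 and 1913:
2148 = 1*1913 + 235
1913 = 8*235 + 33
235 = 7*33 + 4
33 = 8*4 + 1
4 = 4*1 + 0
Since gcd(1913, 2148) = 1, back-substitute to write 1 as a combination:
1 = 33 − 8·4
1 = −8·235 + 57·33
1 = 57·1913 − 464·235
1 = −464·2148 + 521·1913
So 1913·521 ≡ 1 (mod 2148).

521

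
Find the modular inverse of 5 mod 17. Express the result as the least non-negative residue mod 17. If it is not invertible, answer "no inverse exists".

7

Extended Euclidean algorithm:
17 = 3×5 + 2
5 = 2×2 + 1
2 = 2×1 + 0
Since gcd(5, 17) = 1, back-substitute to write 1 as a combination:
1 = 5 − 2·2
1 = −2·17 + 7·5
So 5·7 ≡ 1 (mod 17).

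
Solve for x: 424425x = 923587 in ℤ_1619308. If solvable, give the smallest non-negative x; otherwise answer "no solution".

First find gcd(424425, 1619308):
1619308 = 3*424425 + 346033
424425 = 1*346033 + 78392
346033 = 4*78392 + 32465
78392 = 2*32465 + 13462
32465 = 2*13462 + 5541
13462 = 2*5541 + 2380
5541 = 2*2380 + 781
2380 = 3*781 + 37
781 = 21*37 + 4
37 = 9*4 + 1
4 = 4*1 + 0
gcd = 1, so a unique solution mod 1619308 exists.
Back-substitute for the Bézout coefficients:
1 = 37 − 9·4
1 = −9·781 + 190·37
1 = 190·2380 − 579·781
1 = −579·5541 + 1348·2380
1 = 1348·13462 − 3275·5541
1 = −3275·32465 + 7898·13462
1 = 7898·78392 − 19071·32465
1 = −19071·346033 + 84182·78392
1 = 84182·424425 − 103253·346033
1 = −103253·1619308 + 393941·424425
So 424425·(393941) ≡ 1 (mod 1619308), giving 424425⁻¹ ≡ 393941.
x ≡ 424425⁻¹·923587 ≡ 393941·923587 ≡ 1329771 (mod 1619308).

1329771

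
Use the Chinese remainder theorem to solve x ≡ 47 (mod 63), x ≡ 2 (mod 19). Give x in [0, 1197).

173

Write x = 47 + 63·k. Then 63·k ≡ 2 − 47 ≡ 12 (mod 19).
Need 63⁻¹ mod 19. Extended Euclid on (19, 6):
19 = 3*6 + 1
6 = 6*1 + 0
Back-substitute:
1 = 19 − 3·6
63⁻¹ ≡ 16 (mod 19), so k ≡ 16·12 ≡ 2 (mod 19).
x = 47 + 63·2 = 173.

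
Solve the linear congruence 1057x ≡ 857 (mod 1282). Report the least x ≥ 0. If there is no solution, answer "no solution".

First find gcd(1057, 1282):
1282 = 1*1057 + 225
1057 = 4*225 + 157
225 = 1*157 + 68
157 = 2*68 + 21
68 = 3*21 + 5
21 = 4*5 + 1
5 = 5*1 + 0
gcd = 1, so a unique solution mod 1282 exists.
Back-substitute for the Bézout coefficients:
1 = 21 − 4·5
1 = −4·68 + 13·21
1 = 13·157 − 30·68
1 = −30·225 + 43·157
1 = 43·1057 − 202·225
1 = −202·1282 + 245·1057
So 1057·(245) ≡ 1 (mod 1282), giving 1057⁻¹ ≡ 245.
x ≡ 1057⁻¹·857 ≡ 245·857 ≡ 999 (mod 1282).

999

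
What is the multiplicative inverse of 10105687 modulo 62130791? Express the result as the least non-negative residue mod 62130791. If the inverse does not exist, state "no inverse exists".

Extended Euclidean algorithm:
62130791 = 6·10105687 + 1496669
10105687 = 6·1496669 + 1125673
1496669 = 1·1125673 + 370996
1125673 = 3·370996 + 12685
370996 = 29·12685 + 3131
12685 = 4·3131 + 161
3131 = 19·161 + 72
161 = 2·72 + 17
72 = 4·17 + 4
17 = 4·4 + 1
4 = 4·1 + 0
The gcd is 1. Working backward:
1 = 17 − 4·4
1 = −4·72 + 17·17
1 = 17·161 − 38·72
1 = −38·3131 + 739·161
1 = 739·12685 − 2994·3131
1 = −2994·370996 + 87565·12685
1 = 87565·1125673 − 265689·370996
1 = −265689·1496669 + 353254·1125673
1 = 353254·10105687 − 2385213·1496669
1 = −2385213·62130791 + 14664532·10105687
So 10105687·14664532 ≡ 1 (mod 62130791).

14664532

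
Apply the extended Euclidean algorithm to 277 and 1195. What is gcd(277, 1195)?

1

Repeated division:
1195 = 4·277 + 87
277 = 3·87 + 16
87 = 5·16 + 7
16 = 2·7 + 2
7 = 3·2 + 1
2 = 2·1 + 0
gcd(277, 1195) = 1.
Back-substituting:
1 = 7 − 3·2
1 = −3·16 + 7·7
1 = 7·87 − 38·16
1 = −38·277 + 121·87
1 = 121·1195 − 522·277
So 1 = (121)·1195 + (-522)·277.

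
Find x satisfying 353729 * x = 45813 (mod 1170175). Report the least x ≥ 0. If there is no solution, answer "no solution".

First find gcd(353729, 1170175):
1170175 = 3*353729 + 108988
353729 = 3*108988 + 26765
108988 = 4*26765 + 1928
26765 = 13*1928 + 1701
1928 = 1*1701 + 227
1701 = 7*227 + 112
227 = 2*112 + 3
112 = 37*3 + 1
3 = 3*1 + 0
gcd = 1, so a unique solution mod 1170175 exists.
Back-substitute for the Bézout coefficients:
1 = 112 − 37·3
1 = −37·227 + 75·112
1 = 75·1701 − 562·227
1 = −562·1928 + 637·1701
1 = 637·26765 − 8843·1928
1 = −8843·108988 + 36009·26765
1 = 36009·353729 − 116870·108988
1 = −116870·1170175 + 386619·353729
So 353729·(386619) ≡ 1 (mod 1170175), giving 353729⁻¹ ≡ 386619.
x ≡ 353729⁻¹·45813 ≡ 386619·45813 ≡ 407447 (mod 1170175).

407447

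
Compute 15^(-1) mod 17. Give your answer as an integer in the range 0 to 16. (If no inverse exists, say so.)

8

Run Euclid on (17, 15):
17 = 1×15 + 2
15 = 7×2 + 1
2 = 2×1 + 0
The gcd is 1. Working backward:
1 = 15 − 7·2
1 = −7·17 + 8·15
So 15·8 ≡ 1 (mod 17).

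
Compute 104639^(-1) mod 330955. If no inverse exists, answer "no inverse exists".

Apply the Euclidean algorithm to 330955 and 104639:
330955 = 3·104639 + 17038
104639 = 6·17038 + 2411
17038 = 7·2411 + 161
2411 = 14·161 + 157
161 = 1·157 + 4
157 = 39·4 + 1
4 = 4·1 + 0
Since gcd(104639, 330955) = 1, back-substitute to write 1 as a combination:
1 = 157 − 39·4
1 = −39·161 + 40·157
1 = 40·2411 − 599·161
1 = −599·17038 + 4233·2411
1 = 4233·104639 − 25997·17038
1 = −25997·330955 + 82224·104639
So 104639·82224 ≡ 1 (mod 330955).

82224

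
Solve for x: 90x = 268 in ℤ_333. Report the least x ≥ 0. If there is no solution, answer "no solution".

gcd(90, 333):
333 = 3*90 + 63
90 = 1*63 + 27
63 = 2*27 + 9
27 = 3*9 + 0
gcd = 9, but 9 ∤ 268, so the congruence has no solution.

no solution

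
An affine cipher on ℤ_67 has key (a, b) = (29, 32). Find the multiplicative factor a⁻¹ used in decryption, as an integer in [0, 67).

gcd(67, 29) by repeated division:
67 = 2·29 + 9
29 = 3·9 + 2
9 = 4·2 + 1
2 = 2·1 + 0
Since gcd(29, 67) = 1, back-substitute to write 1 as a combination:
1 = 9 − 4·2
1 = −4·29 + 13·9
1 = 13·67 − 30·29
So 29·(-30) ≡ 1 (mod 67), and -30 ≡ 37 (mod 67).

37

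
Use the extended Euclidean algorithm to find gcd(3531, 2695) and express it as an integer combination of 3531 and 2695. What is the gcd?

Apply Euclid's algorithm to 3531 and 2695:
3531 = 1·2695 + 836
2695 = 3·836 + 187
836 = 4·187 + 88
187 = 2·88 + 11
88 = 8·11 + 0
gcd(3531, 2695) = 11.
Express as a combination:
11 = 187 − 2·88
11 = −2·836 + 9·187
11 = 9·2695 − 29·836
11 = −29·3531 + 38·2695
So 11 = (-29)·3531 + (38)·2695.

11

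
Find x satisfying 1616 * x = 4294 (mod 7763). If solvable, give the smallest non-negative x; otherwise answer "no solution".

First find gcd(1616, 7763):
7763 = 4*1616 + 1299
1616 = 1*1299 + 317
1299 = 4*317 + 31
317 = 10*31 + 7
31 = 4*7 + 3
7 = 2*3 + 1
3 = 3*1 + 0
gcd = 1, so a unique solution mod 7763 exists.
Back-substitute for the Bézout coefficients:
1 = 7 − 2·3
1 = −2·31 + 9·7
1 = 9·317 − 92·31
1 = −92·1299 + 377·317
1 = 377·1616 − 469·1299
1 = −469·7763 + 2253·1616
So 1616·(2253) ≡ 1 (mod 7763), giving 1616⁻¹ ≡ 2253.
x ≡ 1616⁻¹·4294 ≡ 2253·4294 ≡ 1684 (mod 7763).

1684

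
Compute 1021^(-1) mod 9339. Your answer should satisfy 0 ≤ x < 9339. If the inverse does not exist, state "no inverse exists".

Extended Euclidean algorithm:
9339 = 9*1021 + 150
1021 = 6*150 + 121
150 = 1*121 + 29
121 = 4*29 + 5
29 = 5*5 + 4
5 = 1*4 + 1
4 = 4*1 + 0
gcd = 1, so the inverse exists. Back-substitute:
1 = 5 − 4
1 = −29 + 6·5
1 = 6·121 − 25·29
1 = −25·150 + 31·121
1 = 31·1021 − 211·150
1 = −211·9339 + 1930·1021
So 1021·1930 ≡ 1 (mod 9339).

1930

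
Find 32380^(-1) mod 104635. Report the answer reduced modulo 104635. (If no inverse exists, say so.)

no inverse exists

Euclidean algorithm on 104635, 32380:
104635 = 3*32380 + 7495
32380 = 4*7495 + 2400
7495 = 3*2400 + 295
2400 = 8*295 + 40
295 = 7*40 + 15
40 = 2*15 + 10
15 = 1*10 + 5
10 = 2*5 + 0
The gcd is 5, not 1, hence no inverse exists.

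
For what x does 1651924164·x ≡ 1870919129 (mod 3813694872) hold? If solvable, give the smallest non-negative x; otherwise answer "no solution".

no solution

gcd(1651924164, 3813694872):
3813694872 = 2×1651924164 + 509846544
1651924164 = 3×509846544 + 122384532
509846544 = 4×122384532 + 20308416
122384532 = 6×20308416 + 534036
20308416 = 38×534036 + 15048
534036 = 35×15048 + 7356
15048 = 2×7356 + 336
7356 = 21×336 + 300
336 = 1×300 + 36
300 = 8×36 + 12
36 = 3×12 + 0
gcd = 12, but 12 ∤ 1870919129, so the congruence has no solution.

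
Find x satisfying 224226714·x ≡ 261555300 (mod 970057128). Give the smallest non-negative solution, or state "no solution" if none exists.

110031426

First find gcd(224226714, 970057128):
970057128 = 4·224226714 + 73150272
224226714 = 3·73150272 + 4775898
73150272 = 15·4775898 + 1511802
4775898 = 3·1511802 + 240492
1511802 = 6·240492 + 68850
240492 = 3·68850 + 33942
68850 = 2·33942 + 966
33942 = 35·966 + 132
966 = 7·132 + 42
132 = 3·42 + 6
42 = 7·6 + 0
gcd = 6 and 6 | 261555300, so solutions exist. Divide through by 6: 37371119x ≡ 43592550 (mod 161676188).
Now find 37371119⁻¹ mod 161676188:
161676188 = 4×37371119 + 12191712
37371119 = 3×12191712 + 795983
12191712 = 15×795983 + 251967
795983 = 3×251967 + 40082
251967 = 6×40082 + 11475
40082 = 3×11475 + 5657
11475 = 2×5657 + 161
5657 = 35×161 + 22
161 = 7×22 + 7
22 = 3×7 + 1
7 = 7×1 + 0
Back-substitute:
1 = 22 − 3·7
1 = −3·161 + 22·22
1 = 22·5657 − 773·161
1 = −773·11475 + 1568·5657
1 = 1568·40082 − 5477·11475
1 = −5477·251967 + 34430·40082
1 = 34430·795983 − 108767·251967
1 = −108767·12191712 + 1665935·795983
1 = 1665935·37371119 − 5106572·12191712
1 = −5106572·161676188 + 22092223·37371119
So 37371119⁻¹ ≡ 22092223 (mod 161676188).
Then x ≡ 22092223·43592550 ≡ 110031426 (mod 161676188); the smallest non-negative solution is x = 110031426.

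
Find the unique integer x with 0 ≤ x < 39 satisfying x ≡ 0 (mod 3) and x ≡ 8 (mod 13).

Write x = 0 + 3·k. Then 3·k ≡ 8 − 0 ≡ 8 (mod 13).
Need 3⁻¹ mod 13. Extended Euclid on (13, 3):
13 = 4·3 + 1
3 = 3·1 + 0
Back-substitute:
1 = 13 − 4·3
3⁻¹ ≡ 9 (mod 13), so k ≡ 9·8 ≡ 7 (mod 13).
x = 0 + 3·7 = 21.

21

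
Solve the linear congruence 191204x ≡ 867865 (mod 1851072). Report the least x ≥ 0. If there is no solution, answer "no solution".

no solution

gcd(191204, 1851072):
1851072 = 9*191204 + 130236
191204 = 1*130236 + 60968
130236 = 2*60968 + 8300
60968 = 7*8300 + 2868
8300 = 2*2868 + 2564
2868 = 1*2564 + 304
2564 = 8*304 + 132
304 = 2*132 + 40
132 = 3*40 + 12
40 = 3*12 + 4
12 = 3*4 + 0
gcd = 4, but 4 ∤ 867865, so the congruence has no solution.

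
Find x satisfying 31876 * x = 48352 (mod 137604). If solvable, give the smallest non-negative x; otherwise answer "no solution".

First find gcd(31876, 137604):
137604 = 4*31876 + 10100
31876 = 3*10100 + 1576
10100 = 6*1576 + 644
1576 = 2*644 + 288
644 = 2*288 + 68
288 = 4*68 + 16
68 = 4*16 + 4
16 = 4*4 + 0
gcd = 4 and 4 | 48352, so solutions exist. Divide through by 4: 7969x ≡ 12088 (mod 34401).
Now find 7969⁻¹ mod 34401:
34401 = 4×7969 + 2525
7969 = 3×2525 + 394
2525 = 6×394 + 161
394 = 2×161 + 72
161 = 2×72 + 17
72 = 4×17 + 4
17 = 4×4 + 1
4 = 4×1 + 0
Back-substitute:
1 = 17 − 4·4
1 = −4·72 + 17·17
1 = 17·161 − 38·72
1 = −38·394 + 93·161
1 = 93·2525 − 596·394
1 = −596·7969 + 1881·2525
1 = 1881·34401 − 8120·7969
So 7969·(-8120) ≡ 1 (mod 34401), i.e. 7969⁻¹ ≡ 26281.
Then x ≡ 26281·12088 ≡ 25894 (mod 34401); the smallest non-negative solution is x = 25894.

25894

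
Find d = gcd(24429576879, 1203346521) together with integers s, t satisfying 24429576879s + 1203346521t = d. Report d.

Apply Euclid's algorithm to 24429576879 and 1203346521:
24429576879 = 20*1203346521 + 362646459
1203346521 = 3*362646459 + 115407144
362646459 = 3*115407144 + 16425027
115407144 = 7*16425027 + 431955
16425027 = 38*431955 + 10737
431955 = 40*10737 + 2475
10737 = 4*2475 + 837
2475 = 2*837 + 801
837 = 1*801 + 36
801 = 22*36 + 9
36 = 4*9 + 0
gcd(24429576879, 1203346521) = 9.
Working backward:
9 = 801 − 22·36
9 = −22·837 + 23·801
9 = 23·2475 − 68·837
9 = −68·10737 + 295·2475
9 = 295·431955 − 11868·10737
9 = −11868·16425027 + 451279·431955
9 = 451279·115407144 − 3170821·16425027
9 = −3170821·362646459 + 9963742·115407144
9 = 9963742·1203346521 − 33062047·362646459
9 = −33062047·24429576879 + 671204682·1203346521
So 9 = (-33062047)·24429576879 + (671204682)·1203346521.

9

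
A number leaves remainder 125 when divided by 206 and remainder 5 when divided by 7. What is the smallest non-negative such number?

Write x = 125 + 206·k. Then 206·k ≡ 5 − 125 ≡ 6 (mod 7).
Need 206⁻¹ mod 7. Extended Euclid on (7, 3):
7 = 2×3 + 1
3 = 3×1 + 0
Back-substitute:
1 = 7 − 2·3
206⁻¹ ≡ 5 (mod 7), so k ≡ 5·6 ≡ 2 (mod 7).
x = 125 + 206·2 = 537.

537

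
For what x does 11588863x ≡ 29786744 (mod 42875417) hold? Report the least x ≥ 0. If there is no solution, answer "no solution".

2250010

First find gcd(11588863, 42875417):
42875417 = 3*11588863 + 8108828
11588863 = 1*8108828 + 3480035
8108828 = 2*3480035 + 1148758
3480035 = 3*1148758 + 33761
1148758 = 34*33761 + 884
33761 = 38*884 + 169
884 = 5*169 + 39
169 = 4*39 + 13
39 = 3*13 + 0
gcd = 13 and 13 | 29786744, so solutions exist. Divide through by 13: 891451x ≡ 2291288 (mod 3298109).
Now find 891451⁻¹ mod 3298109:
3298109 = 3*891451 + 623756
891451 = 1*623756 + 267695
623756 = 2*267695 + 88366
267695 = 3*88366 + 2597
88366 = 34*2597 + 68
2597 = 38*68 + 13
68 = 5*13 + 3
13 = 4*3 + 1
3 = 3*1 + 0
Back-substitute:
1 = 13 − 4·3
1 = −4·68 + 21·13
1 = 21·2597 − 802·68
1 = −802·88366 + 27289·2597
1 = 27289·267695 − 82669·88366
1 = −82669·623756 + 192627·267695
1 = 192627·891451 − 275296·623756
1 = −275296·3298109 + 1018515·891451
So 891451⁻¹ ≡ 1018515 (mod 3298109).
Then x ≡ 1018515·2291288 ≡ 2250010 (mod 3298109); the smallest non-negative solution is x = 2250010.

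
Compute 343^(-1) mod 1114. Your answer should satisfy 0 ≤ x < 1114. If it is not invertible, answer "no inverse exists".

Extended Euclidean algorithm:
1114 = 3·343 + 85
343 = 4·85 + 3
85 = 28·3 + 1
3 = 3·1 + 0
Since gcd(343, 1114) = 1, back-substitute to write 1 as a combination:
1 = 85 − 28·3
1 = −28·343 + 113·85
1 = 113·1114 − 367·343
Hence 343⁻¹ ≡ -367 ≡ 747 (mod 1114).

747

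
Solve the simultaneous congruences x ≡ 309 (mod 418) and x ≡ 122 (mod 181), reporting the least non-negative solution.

Write x = 309 + 418·k. Then 418·k ≡ 122 − 309 ≡ 175 (mod 181).
Need 418⁻¹ mod 181. Extended Euclid on (181, 56):
181 = 3*56 + 13
56 = 4*13 + 4
13 = 3*4 + 1
4 = 4*1 + 0
Back-substitute:
1 = 13 − 3·4
1 = −3·56 + 13·13
1 = 13·181 − 42·56
418⁻¹ ≡ 139 (mod 181), so k ≡ 139·175 ≡ 71 (mod 181).
x = 309 + 418·71 = 29987.

29987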